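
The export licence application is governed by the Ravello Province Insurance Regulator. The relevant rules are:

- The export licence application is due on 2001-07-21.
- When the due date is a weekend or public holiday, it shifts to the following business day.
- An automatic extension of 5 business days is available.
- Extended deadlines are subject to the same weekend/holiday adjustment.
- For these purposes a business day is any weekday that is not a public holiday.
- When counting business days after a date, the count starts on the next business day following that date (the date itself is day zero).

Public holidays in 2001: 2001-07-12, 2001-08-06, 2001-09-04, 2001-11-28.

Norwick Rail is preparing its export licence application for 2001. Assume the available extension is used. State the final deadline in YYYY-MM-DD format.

2001-07-30

Start from the fixed due date, 2001-07-21.
2001-07-21 is a Saturday; the next business day is 2001-07-23 (Monday).
Counting 5 further business days from 2001-07-23 reaches 2001-07-30.
2001-07-30 falls on a Monday, which is a business day, so no adjustment is needed.
Final deadline: 2001-07-30.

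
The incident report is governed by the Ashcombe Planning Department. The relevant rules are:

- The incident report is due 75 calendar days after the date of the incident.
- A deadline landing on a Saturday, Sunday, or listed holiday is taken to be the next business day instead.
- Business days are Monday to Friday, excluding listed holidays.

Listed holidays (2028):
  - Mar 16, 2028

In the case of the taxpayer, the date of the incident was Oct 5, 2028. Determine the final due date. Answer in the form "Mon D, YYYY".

Adding 75 calendar days to Oct 5, 2028 gives Dec 19, 2028.
Dec 19, 2028 (Tuesday) is already a business day.
The final due date is Dec 19, 2028.

Dec 19, 2028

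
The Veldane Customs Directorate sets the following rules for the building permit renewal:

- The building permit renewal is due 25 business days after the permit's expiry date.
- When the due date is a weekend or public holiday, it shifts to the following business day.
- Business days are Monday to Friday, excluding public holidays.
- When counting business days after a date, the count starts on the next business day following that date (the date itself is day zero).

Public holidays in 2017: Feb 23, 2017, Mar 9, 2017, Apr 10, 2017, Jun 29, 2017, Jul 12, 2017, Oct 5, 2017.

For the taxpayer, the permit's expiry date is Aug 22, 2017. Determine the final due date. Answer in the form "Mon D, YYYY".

Starting the day after Aug 22, 2017 and counting 25 business days lands on Sep 26, 2017.
Sep 26, 2017 is a Tuesday and not a listed holiday, so it stands.
So the filing is due Sep 26, 2017.

Sep 26, 2017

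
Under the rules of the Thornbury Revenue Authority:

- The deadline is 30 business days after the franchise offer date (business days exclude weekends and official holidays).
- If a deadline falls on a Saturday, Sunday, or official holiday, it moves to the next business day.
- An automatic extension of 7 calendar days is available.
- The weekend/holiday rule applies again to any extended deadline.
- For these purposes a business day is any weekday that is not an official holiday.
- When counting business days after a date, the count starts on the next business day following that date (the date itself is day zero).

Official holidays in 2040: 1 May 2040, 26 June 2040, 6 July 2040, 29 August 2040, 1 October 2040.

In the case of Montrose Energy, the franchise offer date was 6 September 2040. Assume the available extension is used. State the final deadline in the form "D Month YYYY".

26 October 2040

Counting 30 business days after 6 September 2040 (skipping weekends and listed holidays) reaches 19 October 2040.
19 October 2040 falls on a Friday, which is a business day, so no adjustment is needed.
Applying the 7-calendar-day extension: 19 October 2040 + 7 days = 26 October 2040.
26 October 2040 (Friday) is already a business day.
The final due date is 26 October 2040.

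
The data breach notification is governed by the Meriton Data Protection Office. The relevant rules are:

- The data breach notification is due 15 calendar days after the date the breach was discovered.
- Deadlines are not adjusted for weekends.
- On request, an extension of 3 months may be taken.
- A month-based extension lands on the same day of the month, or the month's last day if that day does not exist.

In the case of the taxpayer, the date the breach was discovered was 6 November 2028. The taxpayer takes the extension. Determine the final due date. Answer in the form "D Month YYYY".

Adding 15 calendar days to 6 November 2028 gives 21 November 2028.
21 November 2028 falls on a Tuesday. The rules make no weekend/holiday allowance, so it remains 21 November 2028.
Add 3 months to 21 November 2028: 21 February 2029.
21 February 2029 is a Wednesday; no weekend or holiday adjustment applies.
Deadline: 21 February 2029.

21 February 2029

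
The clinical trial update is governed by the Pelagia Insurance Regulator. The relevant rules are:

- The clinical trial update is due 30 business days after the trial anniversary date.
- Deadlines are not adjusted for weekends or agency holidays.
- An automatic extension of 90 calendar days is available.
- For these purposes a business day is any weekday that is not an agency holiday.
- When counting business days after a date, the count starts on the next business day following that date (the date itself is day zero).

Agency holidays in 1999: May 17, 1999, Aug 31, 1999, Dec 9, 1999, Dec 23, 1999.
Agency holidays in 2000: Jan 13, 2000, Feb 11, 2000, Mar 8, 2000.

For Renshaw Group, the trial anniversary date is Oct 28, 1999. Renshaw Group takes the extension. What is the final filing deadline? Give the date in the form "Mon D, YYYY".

Starting the day after Oct 28, 1999 and counting 30 business days lands on Dec 10, 1999.
No adjustment is made for weekends or holidays, so Dec 10, 1999 stands.
Add the 90 calendar-day extension to Dec 10, 1999: Mar 9, 2000.
No adjustment is made for weekends or holidays, so Mar 9, 2000 stands.
The final due date is Mar 9, 2000.

Mar 9, 2000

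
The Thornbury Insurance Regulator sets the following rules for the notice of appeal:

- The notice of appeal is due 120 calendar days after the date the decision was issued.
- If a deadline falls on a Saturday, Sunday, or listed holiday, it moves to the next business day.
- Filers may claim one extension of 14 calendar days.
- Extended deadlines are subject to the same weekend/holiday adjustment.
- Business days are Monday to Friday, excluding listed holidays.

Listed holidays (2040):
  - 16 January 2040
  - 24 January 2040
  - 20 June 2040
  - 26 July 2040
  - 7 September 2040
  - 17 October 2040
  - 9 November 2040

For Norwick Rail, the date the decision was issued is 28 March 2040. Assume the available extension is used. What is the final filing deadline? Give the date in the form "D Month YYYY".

Trigger date 28 March 2040 + 120 calendar days = 26 July 2040.
26 July 2040 is a listed holiday, so it moves to the next business day, 27 July 2040 (Friday).
Applying the 14-calendar-day extension: 27 July 2040 + 14 days = 10 August 2040.
Since 10 August 2040 is a Friday and not a holiday, the date is unchanged.
The final due date is 10 August 2040.

10 August 2040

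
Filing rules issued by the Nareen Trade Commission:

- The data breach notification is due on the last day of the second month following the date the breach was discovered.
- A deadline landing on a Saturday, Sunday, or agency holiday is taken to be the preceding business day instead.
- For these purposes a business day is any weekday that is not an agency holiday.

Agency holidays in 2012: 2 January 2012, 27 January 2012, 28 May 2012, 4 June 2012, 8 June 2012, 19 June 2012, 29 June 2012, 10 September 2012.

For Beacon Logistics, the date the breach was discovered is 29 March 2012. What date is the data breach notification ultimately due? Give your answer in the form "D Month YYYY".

2 months after 29 March 2012 falls in May 2012; the last day of that month is 31 May 2012.
31 May 2012 is a Thursday and not a listed holiday, so it stands.
The final due date is 31 May 2012.

31 May 2012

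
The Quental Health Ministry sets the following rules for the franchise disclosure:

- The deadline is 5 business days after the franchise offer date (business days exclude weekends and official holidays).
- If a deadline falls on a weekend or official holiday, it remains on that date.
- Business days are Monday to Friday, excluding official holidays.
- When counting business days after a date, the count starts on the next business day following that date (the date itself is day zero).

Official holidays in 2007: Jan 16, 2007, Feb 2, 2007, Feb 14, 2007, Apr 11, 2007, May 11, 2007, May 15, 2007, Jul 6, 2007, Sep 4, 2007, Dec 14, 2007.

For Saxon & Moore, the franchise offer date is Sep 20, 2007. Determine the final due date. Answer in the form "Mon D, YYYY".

5 business days after Sep 20, 2007, excluding weekends and holidays, is Sep 27, 2007.
Sep 27, 2007 falls on a Thursday. The rules make no weekend/holiday allowance, so it remains Sep 27, 2007.
Final deadline: Sep 27, 2007.

Sep 27, 2007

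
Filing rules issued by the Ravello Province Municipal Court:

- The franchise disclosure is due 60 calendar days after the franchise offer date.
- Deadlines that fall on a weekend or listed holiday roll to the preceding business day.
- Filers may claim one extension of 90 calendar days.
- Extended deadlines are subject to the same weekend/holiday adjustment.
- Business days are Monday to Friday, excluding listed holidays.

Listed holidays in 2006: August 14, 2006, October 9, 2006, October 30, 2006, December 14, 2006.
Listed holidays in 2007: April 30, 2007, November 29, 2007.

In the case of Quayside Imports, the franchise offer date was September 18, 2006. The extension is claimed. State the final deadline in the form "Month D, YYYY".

60 calendar days after September 18, 2006 is November 17, 2006.
November 17, 2006 is a Friday and not a listed holiday, so it stands.
With the 90-day extension, November 17, 2006 becomes February 15, 2007.
February 15, 2007 is a Thursday and not a listed holiday, so it stands.
Final deadline: February 15, 2007.

February 15, 2007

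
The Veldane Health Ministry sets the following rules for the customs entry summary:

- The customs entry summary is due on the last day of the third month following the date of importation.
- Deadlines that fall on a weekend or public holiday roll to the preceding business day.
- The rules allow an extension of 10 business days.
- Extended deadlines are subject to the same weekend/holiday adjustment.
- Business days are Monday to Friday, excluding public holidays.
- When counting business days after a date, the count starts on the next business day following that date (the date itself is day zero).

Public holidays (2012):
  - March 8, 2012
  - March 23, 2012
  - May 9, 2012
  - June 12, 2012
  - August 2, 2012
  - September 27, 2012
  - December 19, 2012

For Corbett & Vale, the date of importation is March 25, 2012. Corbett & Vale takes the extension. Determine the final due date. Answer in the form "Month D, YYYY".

3 months after March 25, 2012 is June 2012; that month ends on June 30, 2012.
June 30, 2012 is a Saturday, so it moves to the preceding business day, June 29, 2012 (Friday).
Counting 10 further business days from June 29, 2012 reaches July 13, 2012.
July 13, 2012 is a Friday and not a listed holiday, so it stands.
Deadline: July 13, 2012.

July 13, 2012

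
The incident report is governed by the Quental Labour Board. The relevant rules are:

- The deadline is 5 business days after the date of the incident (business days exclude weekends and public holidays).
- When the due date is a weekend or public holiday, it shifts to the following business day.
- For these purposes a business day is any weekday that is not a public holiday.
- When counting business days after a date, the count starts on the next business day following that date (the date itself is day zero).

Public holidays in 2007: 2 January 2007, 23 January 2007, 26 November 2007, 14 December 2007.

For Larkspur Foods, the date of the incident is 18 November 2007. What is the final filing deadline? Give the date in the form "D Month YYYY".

Starting the day after 18 November 2007 and counting 5 business days lands on 23 November 2007.
23 November 2007 falls on a Friday, which is a business day, so no adjustment is needed.
So the filing is due 23 November 2007.

23 November 2007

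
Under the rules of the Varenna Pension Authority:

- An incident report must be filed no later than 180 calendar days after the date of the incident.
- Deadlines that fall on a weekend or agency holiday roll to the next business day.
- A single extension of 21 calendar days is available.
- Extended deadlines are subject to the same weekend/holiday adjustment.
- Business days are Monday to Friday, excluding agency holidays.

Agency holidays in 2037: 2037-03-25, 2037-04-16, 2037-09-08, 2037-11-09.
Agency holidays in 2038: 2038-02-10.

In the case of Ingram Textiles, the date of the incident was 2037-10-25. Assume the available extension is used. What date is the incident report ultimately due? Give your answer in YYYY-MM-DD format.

From 2037-10-25, 180 calendar days later is 2038-04-23.
2038-04-23 falls on a Friday, which is a business day, so no adjustment is needed.
With the 21-day extension, 2038-04-23 becomes 2038-05-14.
2038-05-14 falls on a Friday, which is a business day, so no adjustment is needed.
So the filing is due 2038-05-14.

2038-05-14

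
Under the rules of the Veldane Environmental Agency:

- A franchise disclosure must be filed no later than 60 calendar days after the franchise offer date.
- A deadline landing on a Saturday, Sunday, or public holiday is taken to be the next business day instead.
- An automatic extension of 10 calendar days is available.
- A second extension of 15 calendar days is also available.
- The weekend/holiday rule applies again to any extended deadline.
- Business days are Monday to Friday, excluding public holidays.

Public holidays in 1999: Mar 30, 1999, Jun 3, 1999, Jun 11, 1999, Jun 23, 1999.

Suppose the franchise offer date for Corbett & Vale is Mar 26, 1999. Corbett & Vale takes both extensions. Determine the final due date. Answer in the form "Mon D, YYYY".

60 calendar days after Mar 26, 1999 is May 25, 1999.
May 25, 1999 falls on a Tuesday, which is a business day, so no adjustment is needed.
Applying the 10-calendar-day extension: May 25, 1999 + 10 days = Jun 4, 1999.
Jun 4, 1999 (Friday) is already a business day.
Applying the 15-calendar-day extension: Jun 4, 1999 + 15 days = Jun 19, 1999.
Jun 19, 1999 is a Saturday; the next business day is Jun 21, 1999 (Monday).
The final due date is Jun 21, 1999.

Jun 21, 1999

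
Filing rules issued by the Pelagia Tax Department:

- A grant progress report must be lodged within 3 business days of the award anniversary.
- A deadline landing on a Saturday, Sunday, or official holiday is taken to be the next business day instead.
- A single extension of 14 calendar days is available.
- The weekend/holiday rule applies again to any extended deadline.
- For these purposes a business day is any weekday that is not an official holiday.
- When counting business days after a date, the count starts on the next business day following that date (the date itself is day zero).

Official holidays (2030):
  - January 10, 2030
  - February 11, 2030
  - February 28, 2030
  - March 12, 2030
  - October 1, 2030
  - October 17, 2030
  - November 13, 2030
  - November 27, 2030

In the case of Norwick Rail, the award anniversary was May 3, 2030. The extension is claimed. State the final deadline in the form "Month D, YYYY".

Counting 3 business days after May 3, 2030 (skipping weekends and listed holidays) reaches May 8, 2030.
May 8, 2030 (Wednesday) is already a business day.
Applying the 14-calendar-day extension: May 8, 2030 + 14 days = May 22, 2030.
May 22, 2030 (Wednesday) is already a business day.
Deadline: May 22, 2030.

May 22, 2030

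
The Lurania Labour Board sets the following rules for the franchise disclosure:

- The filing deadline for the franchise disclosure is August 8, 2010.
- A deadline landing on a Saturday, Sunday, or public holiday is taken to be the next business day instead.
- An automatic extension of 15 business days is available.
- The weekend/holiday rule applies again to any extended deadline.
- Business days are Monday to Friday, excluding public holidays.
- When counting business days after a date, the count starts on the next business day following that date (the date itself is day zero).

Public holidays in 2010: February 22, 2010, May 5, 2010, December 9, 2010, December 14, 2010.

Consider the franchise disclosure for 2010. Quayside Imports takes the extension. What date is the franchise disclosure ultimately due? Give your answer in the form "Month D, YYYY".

August 30, 2010

The stated deadline is August 8, 2010.
August 8, 2010 falls on a Sunday. Rolling to the next business day gives August 9, 2010, a Monday.
Applying the 15-business-day extension: 15 business days after August 9, 2010 is August 30, 2010.
August 30, 2010 (Monday) is already a business day.
The final due date is August 30, 2010.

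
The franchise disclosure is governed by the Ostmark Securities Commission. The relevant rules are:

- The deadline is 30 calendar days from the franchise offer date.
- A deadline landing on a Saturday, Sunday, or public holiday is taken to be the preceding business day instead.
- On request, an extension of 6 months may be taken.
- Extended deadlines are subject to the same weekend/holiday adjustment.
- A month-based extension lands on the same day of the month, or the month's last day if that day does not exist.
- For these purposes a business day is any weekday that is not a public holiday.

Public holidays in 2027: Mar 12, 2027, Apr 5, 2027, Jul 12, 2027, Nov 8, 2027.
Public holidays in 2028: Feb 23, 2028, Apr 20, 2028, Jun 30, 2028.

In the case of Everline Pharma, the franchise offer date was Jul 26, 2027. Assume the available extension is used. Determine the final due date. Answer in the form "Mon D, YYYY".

From Jul 26, 2027, 30 calendar days later is Aug 25, 2027.
Since Aug 25, 2027 is a Wednesday and not a holiday, the date is unchanged.
Applying the 6 months extension: 6 months after Aug 25, 2027 is Feb 25, 2028.
Since Feb 25, 2028 is a Friday and not a holiday, the date is unchanged.
Final deadline: Feb 25, 2028.

Feb 25, 2028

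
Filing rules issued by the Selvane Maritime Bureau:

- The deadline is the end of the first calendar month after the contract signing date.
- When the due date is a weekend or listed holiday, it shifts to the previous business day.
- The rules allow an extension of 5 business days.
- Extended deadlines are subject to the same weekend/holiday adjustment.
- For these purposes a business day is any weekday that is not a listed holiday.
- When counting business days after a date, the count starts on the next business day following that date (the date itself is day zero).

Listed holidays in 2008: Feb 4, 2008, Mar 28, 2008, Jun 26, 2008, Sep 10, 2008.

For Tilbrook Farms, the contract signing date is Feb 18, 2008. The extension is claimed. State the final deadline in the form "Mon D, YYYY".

The first month after Feb 18, 2008 is March 2008, whose last day is Mar 31, 2008.
Mar 31, 2008 falls on a Monday, which is a business day, so no adjustment is needed.
Applying the 5-business-day extension: 5 business days after Mar 31, 2008 is Apr 7, 2008.
Apr 7, 2008 is a Monday and not a listed holiday, so it stands.
Final deadline: Apr 7, 2008.

Apr 7, 2008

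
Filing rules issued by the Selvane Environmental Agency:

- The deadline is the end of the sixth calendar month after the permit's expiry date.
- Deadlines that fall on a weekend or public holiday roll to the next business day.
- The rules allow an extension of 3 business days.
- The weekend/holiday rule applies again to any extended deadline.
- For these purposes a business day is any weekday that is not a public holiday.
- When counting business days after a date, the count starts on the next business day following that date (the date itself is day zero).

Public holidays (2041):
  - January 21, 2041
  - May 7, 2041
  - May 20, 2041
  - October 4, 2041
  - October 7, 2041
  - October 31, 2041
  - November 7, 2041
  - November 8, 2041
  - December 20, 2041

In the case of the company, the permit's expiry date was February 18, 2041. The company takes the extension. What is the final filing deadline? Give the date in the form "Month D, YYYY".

September 5, 2041

6 months after February 18, 2041 falls in August 2041; the last day of that month is August 31, 2041.
August 31, 2041 is a Saturday, so it moves to the next business day, September 2, 2041 (Monday).
The 3-business-day extension runs from September 2, 2041 to September 5, 2041.
September 5, 2041 is a Thursday and not a listed holiday, so it stands.
The final due date is September 5, 2041.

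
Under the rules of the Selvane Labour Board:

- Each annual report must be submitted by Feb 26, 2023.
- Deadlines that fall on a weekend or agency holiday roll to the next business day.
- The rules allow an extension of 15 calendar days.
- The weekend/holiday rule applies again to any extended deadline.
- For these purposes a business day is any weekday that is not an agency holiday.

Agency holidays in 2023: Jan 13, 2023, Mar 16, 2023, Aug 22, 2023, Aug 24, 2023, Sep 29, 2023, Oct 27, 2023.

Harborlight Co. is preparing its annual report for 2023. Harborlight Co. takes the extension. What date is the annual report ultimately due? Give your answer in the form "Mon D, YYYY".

The statutory due date is Feb 26, 2023.
Feb 26, 2023 is a Sunday, so it moves to the next business day, Feb 27, 2023 (Monday).
With the 15-day extension, Feb 27, 2023 becomes Mar 14, 2023.
Mar 14, 2023 falls on a Tuesday, which is a business day, so no adjustment is needed.
The final due date is Mar 14, 2023.

Mar 14, 2023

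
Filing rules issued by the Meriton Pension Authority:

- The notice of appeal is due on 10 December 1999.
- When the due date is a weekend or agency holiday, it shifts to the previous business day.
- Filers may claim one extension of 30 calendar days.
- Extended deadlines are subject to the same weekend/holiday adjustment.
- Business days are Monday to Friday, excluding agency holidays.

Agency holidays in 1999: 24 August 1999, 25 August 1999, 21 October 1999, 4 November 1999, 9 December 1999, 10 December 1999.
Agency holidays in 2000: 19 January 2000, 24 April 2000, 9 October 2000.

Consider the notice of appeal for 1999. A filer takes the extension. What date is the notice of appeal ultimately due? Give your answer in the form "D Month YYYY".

7 January 2000

Start from the fixed due date, 10 December 1999.
10 December 1999 is a listed holiday; the preceding business day is 8 December 1999 (Wednesday).
Add the 30 calendar-day extension to 8 December 1999: 7 January 2000.
7 January 2000 falls on a Friday, which is a business day, so no adjustment is needed.
So the filing is due 7 January 2000.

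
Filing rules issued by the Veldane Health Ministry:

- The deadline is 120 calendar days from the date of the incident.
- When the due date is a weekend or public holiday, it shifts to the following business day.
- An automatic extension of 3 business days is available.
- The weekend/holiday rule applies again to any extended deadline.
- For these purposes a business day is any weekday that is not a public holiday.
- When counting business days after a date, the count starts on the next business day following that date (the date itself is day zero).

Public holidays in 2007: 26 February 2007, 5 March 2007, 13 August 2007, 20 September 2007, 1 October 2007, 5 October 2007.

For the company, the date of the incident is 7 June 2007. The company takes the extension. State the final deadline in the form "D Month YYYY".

From 7 June 2007, 120 calendar days later is 5 October 2007.
5 October 2007 is a listed holiday; the next business day is 8 October 2007 (Monday).
Counting 3 further business days from 8 October 2007 reaches 11 October 2007.
11 October 2007 falls on a Thursday, which is a business day, so no adjustment is needed.
Deadline: 11 October 2007.

11 October 2007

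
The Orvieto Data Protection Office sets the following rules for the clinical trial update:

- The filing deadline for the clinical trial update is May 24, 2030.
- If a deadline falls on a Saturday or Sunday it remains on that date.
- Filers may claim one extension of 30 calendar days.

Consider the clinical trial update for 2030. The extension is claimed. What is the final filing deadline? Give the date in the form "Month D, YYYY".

June 23, 2030

The stated deadline is May 24, 2030.
May 24, 2030 is a Friday; no weekend or holiday adjustment applies.
The 30-calendar-day extension moves the deadline from May 24, 2030 to June 23, 2030.
June 23, 2030 is a Sunday; no weekend or holiday adjustment applies.
So the filing is due June 23, 2030.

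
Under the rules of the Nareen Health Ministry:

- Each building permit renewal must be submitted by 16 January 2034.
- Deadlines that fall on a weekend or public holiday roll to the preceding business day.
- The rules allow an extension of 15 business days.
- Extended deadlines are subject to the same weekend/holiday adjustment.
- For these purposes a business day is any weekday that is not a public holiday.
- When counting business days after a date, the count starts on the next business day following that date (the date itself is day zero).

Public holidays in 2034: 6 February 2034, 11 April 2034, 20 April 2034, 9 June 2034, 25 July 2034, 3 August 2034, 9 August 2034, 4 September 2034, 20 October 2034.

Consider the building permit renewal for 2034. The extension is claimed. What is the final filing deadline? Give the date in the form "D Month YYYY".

7 February 2034

The stated deadline is 16 January 2034.
16 January 2034 is a Monday and not a listed holiday, so it stands.
The 15-business-day extension runs from 16 January 2034 to 7 February 2034.
7 February 2034 falls on a Tuesday, which is a business day, so no adjustment is needed.
Final deadline: 7 February 2034.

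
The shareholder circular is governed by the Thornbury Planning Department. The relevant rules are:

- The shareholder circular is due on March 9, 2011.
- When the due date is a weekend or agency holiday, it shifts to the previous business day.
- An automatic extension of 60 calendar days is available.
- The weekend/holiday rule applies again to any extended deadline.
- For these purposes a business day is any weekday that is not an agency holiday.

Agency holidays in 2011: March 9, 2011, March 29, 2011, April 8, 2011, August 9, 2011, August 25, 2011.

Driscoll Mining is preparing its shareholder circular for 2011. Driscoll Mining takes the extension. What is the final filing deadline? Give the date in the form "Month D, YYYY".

May 6, 2011

The stated deadline is March 9, 2011.
March 9, 2011 is a listed holiday, so it moves to the preceding business day, March 8, 2011 (Tuesday).
Add the 60 calendar-day extension to March 8, 2011: May 7, 2011.
May 7, 2011 falls on a Saturday. Rolling to the preceding business day gives May 6, 2011, a Friday.
The final due date is May 6, 2011.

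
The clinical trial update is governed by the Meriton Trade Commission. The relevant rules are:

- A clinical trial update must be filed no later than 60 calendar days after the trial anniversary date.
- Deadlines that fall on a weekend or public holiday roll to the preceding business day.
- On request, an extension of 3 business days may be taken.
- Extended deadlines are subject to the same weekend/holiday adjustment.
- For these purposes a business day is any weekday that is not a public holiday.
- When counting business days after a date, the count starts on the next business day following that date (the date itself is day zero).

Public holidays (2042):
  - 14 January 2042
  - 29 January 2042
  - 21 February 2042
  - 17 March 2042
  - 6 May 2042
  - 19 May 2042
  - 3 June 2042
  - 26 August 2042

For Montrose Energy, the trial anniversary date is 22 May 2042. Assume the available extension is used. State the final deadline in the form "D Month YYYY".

Adding 60 calendar days to 22 May 2042 gives 21 July 2042.
Since 21 July 2042 is a Monday and not a holiday, the date is unchanged.
The 3-business-day extension runs from 21 July 2042 to 24 July 2042.
Since 24 July 2042 is a Thursday and not a holiday, the date is unchanged.
So the filing is due 24 July 2042.

24 July 2042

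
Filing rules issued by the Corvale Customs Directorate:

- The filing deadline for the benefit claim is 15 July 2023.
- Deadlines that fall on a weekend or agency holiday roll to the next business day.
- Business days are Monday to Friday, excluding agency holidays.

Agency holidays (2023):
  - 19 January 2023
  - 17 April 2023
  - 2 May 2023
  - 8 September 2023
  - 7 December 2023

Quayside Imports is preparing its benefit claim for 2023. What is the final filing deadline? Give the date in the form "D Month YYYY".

Start from the fixed due date, 15 July 2023.
15 July 2023 is a Saturday, so it moves to the next business day, 17 July 2023 (Monday).
Final deadline: 17 July 2023.

17 July 2023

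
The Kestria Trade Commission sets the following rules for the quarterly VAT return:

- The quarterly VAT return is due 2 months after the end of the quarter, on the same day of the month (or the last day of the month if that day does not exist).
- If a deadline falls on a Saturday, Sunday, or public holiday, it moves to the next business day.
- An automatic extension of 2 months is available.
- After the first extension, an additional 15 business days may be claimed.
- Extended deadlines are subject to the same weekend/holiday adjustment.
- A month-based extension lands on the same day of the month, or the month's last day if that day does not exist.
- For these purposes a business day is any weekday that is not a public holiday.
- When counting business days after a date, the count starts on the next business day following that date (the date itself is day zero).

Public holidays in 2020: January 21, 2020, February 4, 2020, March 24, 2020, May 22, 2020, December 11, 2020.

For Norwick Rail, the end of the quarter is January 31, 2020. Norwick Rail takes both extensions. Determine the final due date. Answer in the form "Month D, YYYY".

June 22, 2020

2 months after January 31, 2020, on the same day of the month, is March 31, 2020.
March 31, 2020 (Tuesday) is already a business day.
The 2 months extension carries March 31, 2020 to May 31, 2020.
May 31, 2020 is a Sunday; the next business day is June 1, 2020 (Monday).
Applying the 15-business-day extension: 15 business days after June 1, 2020 is June 22, 2020.
June 22, 2020 falls on a Monday, which is a business day, so no adjustment is needed.
The final due date is June 22, 2020.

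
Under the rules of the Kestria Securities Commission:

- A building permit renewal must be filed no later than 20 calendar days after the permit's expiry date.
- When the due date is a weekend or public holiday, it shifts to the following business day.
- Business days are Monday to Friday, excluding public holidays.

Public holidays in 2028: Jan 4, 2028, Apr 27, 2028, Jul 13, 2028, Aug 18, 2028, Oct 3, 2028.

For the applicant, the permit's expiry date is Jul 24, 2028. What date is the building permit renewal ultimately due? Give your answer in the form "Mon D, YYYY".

Aug 14, 2028

From Jul 24, 2028, 20 calendar days later is Aug 13, 2028.
Aug 13, 2028 falls on a Sunday. Rolling to the next business day gives Aug 14, 2028, a Monday.
So the filing is due Aug 14, 2028.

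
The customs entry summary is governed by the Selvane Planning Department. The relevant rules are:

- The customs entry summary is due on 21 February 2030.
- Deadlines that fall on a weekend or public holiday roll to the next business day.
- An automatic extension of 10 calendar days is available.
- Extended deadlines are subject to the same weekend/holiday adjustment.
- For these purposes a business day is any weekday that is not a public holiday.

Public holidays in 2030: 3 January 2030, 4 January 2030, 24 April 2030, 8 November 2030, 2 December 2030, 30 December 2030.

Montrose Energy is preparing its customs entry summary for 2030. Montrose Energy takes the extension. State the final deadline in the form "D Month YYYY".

Start from the fixed due date, 21 February 2030.
Since 21 February 2030 is a Thursday and not a holiday, the date is unchanged.
Applying the 10-calendar-day extension: 21 February 2030 + 10 days = 3 March 2030.
3 March 2030 is a Sunday, so it moves to the next business day, 4 March 2030 (Monday).
Deadline: 4 March 2030.

4 March 2030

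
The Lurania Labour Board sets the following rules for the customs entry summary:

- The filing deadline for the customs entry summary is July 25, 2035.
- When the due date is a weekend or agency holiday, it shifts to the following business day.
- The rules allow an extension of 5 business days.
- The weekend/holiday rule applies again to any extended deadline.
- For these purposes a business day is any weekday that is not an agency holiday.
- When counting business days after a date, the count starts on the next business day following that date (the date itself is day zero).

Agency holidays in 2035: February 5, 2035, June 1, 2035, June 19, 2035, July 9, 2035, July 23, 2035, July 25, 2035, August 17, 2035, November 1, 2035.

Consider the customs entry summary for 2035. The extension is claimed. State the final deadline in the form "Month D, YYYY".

August 2, 2035

The stated deadline is July 25, 2035.
July 25, 2035 is a listed holiday, so it moves to the next business day, July 26, 2035 (Thursday).
Applying the 5-business-day extension: 5 business days after July 26, 2035 is August 2, 2035.
Since August 2, 2035 is a Thursday and not a holiday, the date is unchanged.
Final deadline: August 2, 2035.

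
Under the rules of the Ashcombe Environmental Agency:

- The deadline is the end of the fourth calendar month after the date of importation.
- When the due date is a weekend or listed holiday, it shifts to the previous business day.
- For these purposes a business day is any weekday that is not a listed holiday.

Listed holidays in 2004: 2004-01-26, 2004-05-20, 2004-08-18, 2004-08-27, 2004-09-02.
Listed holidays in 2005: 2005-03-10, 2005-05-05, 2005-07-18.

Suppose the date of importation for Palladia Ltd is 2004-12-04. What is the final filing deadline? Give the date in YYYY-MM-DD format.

2005-04-29

The fourth month after 2004-12-04 is April 2005, whose last day is 2005-04-30.
2005-04-30 falls on a Saturday. Rolling to the preceding business day gives 2005-04-29, a Friday.
Final deadline: 2005-04-29.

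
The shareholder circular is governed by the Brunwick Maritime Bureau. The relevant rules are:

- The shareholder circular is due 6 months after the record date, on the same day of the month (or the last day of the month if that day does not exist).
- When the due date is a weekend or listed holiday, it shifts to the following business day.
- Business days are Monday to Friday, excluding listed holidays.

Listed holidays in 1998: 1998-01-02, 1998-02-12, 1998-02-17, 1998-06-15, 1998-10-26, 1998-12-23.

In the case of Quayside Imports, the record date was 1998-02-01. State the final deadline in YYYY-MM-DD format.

6 months from 1998-02-01 is 1998-08-01.
1998-08-01 is a Saturday; the next business day is 1998-08-03 (Monday).
So the filing is due 1998-08-03.

1998-08-03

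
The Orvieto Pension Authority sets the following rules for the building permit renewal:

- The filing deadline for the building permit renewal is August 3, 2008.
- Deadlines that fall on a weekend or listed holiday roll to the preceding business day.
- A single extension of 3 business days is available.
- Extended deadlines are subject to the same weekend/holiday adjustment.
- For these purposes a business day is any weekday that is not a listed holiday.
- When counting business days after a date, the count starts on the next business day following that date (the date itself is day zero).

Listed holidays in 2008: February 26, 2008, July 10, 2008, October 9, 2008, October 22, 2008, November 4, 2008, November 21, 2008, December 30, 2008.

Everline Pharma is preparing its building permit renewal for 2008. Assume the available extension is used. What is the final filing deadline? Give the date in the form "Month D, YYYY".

August 6, 2008

The stated deadline is August 3, 2008.
Because August 3, 2008 is a Sunday, the deadline becomes August 1, 2008 (Friday).
The 3-business-day extension runs from August 1, 2008 to August 6, 2008.
Since August 6, 2008 is a Wednesday and not a holiday, the date is unchanged.
Deadline: August 6, 2008.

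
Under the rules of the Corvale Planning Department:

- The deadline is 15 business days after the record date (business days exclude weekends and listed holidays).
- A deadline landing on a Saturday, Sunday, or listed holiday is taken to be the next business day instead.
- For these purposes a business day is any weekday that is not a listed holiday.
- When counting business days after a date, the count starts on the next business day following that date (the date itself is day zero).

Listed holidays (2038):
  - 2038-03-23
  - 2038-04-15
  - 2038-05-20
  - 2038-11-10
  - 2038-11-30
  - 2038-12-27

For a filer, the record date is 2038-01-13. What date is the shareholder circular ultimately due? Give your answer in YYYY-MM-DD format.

2038-02-03

Counting 15 business days after 2038-01-13 (skipping weekends and listed holidays) reaches 2038-02-03.
2038-02-03 (Wednesday) is already a business day.
Deadline: 2038-02-03.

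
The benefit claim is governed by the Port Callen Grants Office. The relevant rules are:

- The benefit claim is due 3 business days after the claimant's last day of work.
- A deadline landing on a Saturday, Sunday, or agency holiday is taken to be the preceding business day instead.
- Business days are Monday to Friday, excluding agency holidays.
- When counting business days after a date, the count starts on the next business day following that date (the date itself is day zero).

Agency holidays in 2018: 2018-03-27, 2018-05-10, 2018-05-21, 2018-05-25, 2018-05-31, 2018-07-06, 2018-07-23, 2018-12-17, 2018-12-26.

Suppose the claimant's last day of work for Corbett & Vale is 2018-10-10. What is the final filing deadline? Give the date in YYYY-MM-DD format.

2018-10-15

Counting 3 business days after 2018-10-10 (skipping weekends and listed holidays) reaches 2018-10-15.
2018-10-15 is a Monday and not a listed holiday, so it stands.
So the filing is due 2018-10-15.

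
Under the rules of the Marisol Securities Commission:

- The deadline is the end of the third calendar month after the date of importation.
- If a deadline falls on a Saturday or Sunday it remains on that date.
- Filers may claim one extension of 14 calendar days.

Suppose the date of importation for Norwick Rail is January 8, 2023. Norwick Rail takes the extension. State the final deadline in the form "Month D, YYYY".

May 14, 2023

3 months after January 8, 2023 falls in April 2023; the last day of that month is April 30, 2023.
No adjustment is made for weekends or holidays, so April 30, 2023 stands.
With the 14-day extension, April 30, 2023 becomes May 14, 2023.
No adjustment is made for weekends or holidays, so May 14, 2023 stands.
The final due date is May 14, 2023.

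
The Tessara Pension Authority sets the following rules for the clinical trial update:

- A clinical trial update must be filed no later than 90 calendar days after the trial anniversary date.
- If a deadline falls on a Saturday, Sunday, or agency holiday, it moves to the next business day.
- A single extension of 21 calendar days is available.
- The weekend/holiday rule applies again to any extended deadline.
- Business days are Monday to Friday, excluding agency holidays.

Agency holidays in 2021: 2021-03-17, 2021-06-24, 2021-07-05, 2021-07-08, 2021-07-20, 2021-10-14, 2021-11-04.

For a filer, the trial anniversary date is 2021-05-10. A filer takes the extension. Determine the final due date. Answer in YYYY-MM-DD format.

Trigger date 2021-05-10 + 90 calendar days = 2021-08-08.
2021-08-08 is a Sunday; the next business day is 2021-08-09 (Monday).
With the 21-day extension, 2021-08-09 becomes 2021-08-30.
2021-08-30 (Monday) is already a business day.
Deadline: 2021-08-30.

2021-08-30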